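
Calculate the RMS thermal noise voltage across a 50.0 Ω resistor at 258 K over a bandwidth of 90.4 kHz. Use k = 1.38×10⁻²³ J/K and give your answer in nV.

254 nV

V_n = √(4kTRB)
4kTRB = 4 × 1.38×10⁻²³ × 258 × 5.00×10¹ × 9.04×10⁴ = 6.44×10⁻¹⁴ V²
V_n = √(6.44×10⁻¹⁴) = 2.54×10⁻⁷ V = 254 nV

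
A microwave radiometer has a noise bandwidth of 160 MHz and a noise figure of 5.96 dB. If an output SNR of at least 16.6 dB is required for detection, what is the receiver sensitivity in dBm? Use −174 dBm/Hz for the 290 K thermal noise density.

−69.4 dBm

Sensitivity = −174 + 10 log₁₀(B) + NF + SNR_min
= −174 + 82.04 + 5.96 + 16.6
= −69.40 dBm → −69.4 dBm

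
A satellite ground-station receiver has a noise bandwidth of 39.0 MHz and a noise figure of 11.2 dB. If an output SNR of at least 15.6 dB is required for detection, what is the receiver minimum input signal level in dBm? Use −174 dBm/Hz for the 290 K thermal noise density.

Sensitivity = −174 + 10 log₁₀(B) + NF + SNR_min
= −174 + 75.91 + 11.2 + 15.6
= −71.29 dBm → −71.3 dBm

−71.3 dBm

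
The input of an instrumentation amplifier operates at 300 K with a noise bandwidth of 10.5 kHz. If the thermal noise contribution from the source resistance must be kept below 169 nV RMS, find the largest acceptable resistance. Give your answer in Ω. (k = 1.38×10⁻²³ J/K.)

164 Ω

Johnson–Nyquist: V_n = √(4kTRB) ⇒ R = V_n² / (4kTB)
4kTB = 4 × 1.38×10⁻²³ × 300 × 1.05×10⁴ = 1.74×10⁻¹⁶
R = (1.69×10⁻⁷)² / 1.74×10⁻¹⁶ = 1.64×10² Ω = 164 Ω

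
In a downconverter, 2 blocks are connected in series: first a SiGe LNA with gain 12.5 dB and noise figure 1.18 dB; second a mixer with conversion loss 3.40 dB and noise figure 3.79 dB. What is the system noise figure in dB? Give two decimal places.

Convert to linear (a loss of L dB is a gain of −L dB): F_i = 10^(NF_i/10), G_i = 10^(G_i,dB/10)
  Stage 1: F_1 = 10^(1.18/10) = 1.312, G_1 = 10^(12.5/10) = 17.78
  Stage 2: F_2 = 10^(3.79/10) = 2.393, G_2 = 10^(−3.40/10) = 0.4571
Friis cascade:
  F = 1.312 + (2.393 − 1)/17.78 = 1.391
NF = 10 log₁₀(1.391) = 1.43 dB

1.43 dB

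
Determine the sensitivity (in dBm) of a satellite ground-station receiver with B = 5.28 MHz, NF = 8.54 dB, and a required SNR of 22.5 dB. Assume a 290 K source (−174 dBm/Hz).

−75.7 dBm

Sensitivity = −174 + 10 log₁₀(B) + NF + SNR_min
= −174 + 67.23 + 8.54 + 22.5
= −75.73 dBm → −75.7 dBm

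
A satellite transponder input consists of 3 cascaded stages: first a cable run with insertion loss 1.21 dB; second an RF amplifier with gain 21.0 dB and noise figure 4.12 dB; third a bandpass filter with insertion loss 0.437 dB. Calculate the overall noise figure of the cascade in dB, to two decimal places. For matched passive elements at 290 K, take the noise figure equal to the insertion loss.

5.33 dB

Convert to linear (a loss of L dB is a gain of −L dB): F_i = 10^(NF_i/10), G_i = 10^(G_i,dB/10)
  Stage 1: F_1 = 10^(1.21/10) = 1.321, G_1 = 10^(−1.21/10) = 0.7568
  Stage 2: F_2 = 10^(4.12/10) = 2.582, G_2 = 10^(21.0/10) = 125.9
  Stage 3: F_3 = 10^(0.437/10) = 1.106, G_3 = 10^(−0.437/10) = 0.9043
Friis cascade:
  F = 1.321 + (2.582 − 1)/0.7568 + (1.106 − 1)/95.28 = 3.413
NF = 10 log₁₀(3.413) = 5.33 dB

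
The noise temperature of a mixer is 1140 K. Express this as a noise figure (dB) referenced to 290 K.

6.93 dB

F = 1 + T_e/T₀ = 1 + 1140/290 = 4.93103
NF = 10 log₁₀(4.93103) = 6.93 dB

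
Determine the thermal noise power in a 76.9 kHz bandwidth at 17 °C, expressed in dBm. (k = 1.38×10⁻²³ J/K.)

−125.1 dBm

T = 17 °C + 273.15 = 290.15 K
P_n = kTB = 1.38×10⁻²³ × 290.15 × 7.69×10⁴ = 3.08×10⁻¹⁶ W
In dBm: 10 log₁₀(3.08×10⁻¹⁶ / 10⁻³) = −125.1 dBm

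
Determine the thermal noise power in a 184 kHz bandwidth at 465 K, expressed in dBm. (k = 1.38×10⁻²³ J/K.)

P_n = kTB = 1.38×10⁻²³ × 465 × 1.84×10⁵ = 1.18×10⁻¹⁵ W
In dBm: 10 log₁₀(1.18×10⁻¹⁵ / 10⁻³) = −119.3 dBm

−119.3 dBm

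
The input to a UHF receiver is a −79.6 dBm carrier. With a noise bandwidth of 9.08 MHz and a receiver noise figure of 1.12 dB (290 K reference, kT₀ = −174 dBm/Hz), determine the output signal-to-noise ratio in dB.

Noise floor: N = −174 + 10 log₁₀(B) + NF
10 log₁₀(9.08×10⁶) = 69.58 dB
N = −174 + 69.58 + 1.12 = −103.30 dBm
SNR = P_sig − N = −79.6 − (−103.30) = 23.70 dB → 23.7 dB

23.7 dB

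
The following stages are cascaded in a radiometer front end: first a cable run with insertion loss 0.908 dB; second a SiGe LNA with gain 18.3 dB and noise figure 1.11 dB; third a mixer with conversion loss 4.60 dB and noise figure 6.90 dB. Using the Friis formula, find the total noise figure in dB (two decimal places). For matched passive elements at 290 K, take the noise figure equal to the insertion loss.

2.21 dB

Convert to linear (a loss of L dB is a gain of −L dB): F_i = 10^(NF_i/10), G_i = 10^(G_i,dB/10)
  Stage 1: F_1 = 10^(0.908/10) = 1.233, G_1 = 10^(−0.908/10) = 0.8113
  Stage 2: F_2 = 10^(1.11/10) = 1.291, G_2 = 10^(18.3/10) = 67.61
  Stage 3: F_3 = 10^(6.90/10) = 4.898, G_3 = 10^(−4.60/10) = 0.3467
Friis cascade:
  F = 1.233 + (1.291 − 1)/0.8113 + (4.898 − 1)/54.85 = 1.663
NF = 10 log₁₀(1.663) = 2.21 dB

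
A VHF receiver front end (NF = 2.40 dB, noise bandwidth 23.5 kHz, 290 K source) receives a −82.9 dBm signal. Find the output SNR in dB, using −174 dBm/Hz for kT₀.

45.0 dB

Noise floor: N = −174 + 10 log₁₀(B) + NF
10 log₁₀(2.35×10⁴) = 43.71 dB
N = −174 + 43.71 + 2.40 = −127.89 dBm
SNR = P_sig − N = −82.9 − (−127.89) = 44.99 dB → 45.0 dB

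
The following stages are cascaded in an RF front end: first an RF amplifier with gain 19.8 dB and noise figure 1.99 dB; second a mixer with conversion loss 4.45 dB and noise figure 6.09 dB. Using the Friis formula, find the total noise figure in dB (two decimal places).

2.08 dB

Convert to linear (a loss of L dB is a gain of −L dB): F_i = 10^(NF_i/10), G_i = 10^(G_i,dB/10)
  Stage 1: F_1 = 10^(1.99/10) = 1.581, G_1 = 10^(19.8/10) = 95.50
  Stage 2: F_2 = 10^(6.09/10) = 4.064, G_2 = 10^(−4.45/10) = 0.3589
Friis cascade:
  F = 1.581 + (4.064 − 1)/95.50 = 1.613
NF = 10 log₁₀(1.613) = 2.08 dB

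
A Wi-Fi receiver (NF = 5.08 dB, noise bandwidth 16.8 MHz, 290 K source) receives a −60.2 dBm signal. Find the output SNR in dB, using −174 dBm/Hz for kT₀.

Noise floor: N = −174 + 10 log₁₀(B) + NF
10 log₁₀(1.68×10⁷) = 72.25 dB
N = −174 + 72.25 + 5.08 = −96.67 dBm
SNR = P_sig − N = −60.2 − (−96.67) = 36.47 dB → 36.5 dB

36.5 dB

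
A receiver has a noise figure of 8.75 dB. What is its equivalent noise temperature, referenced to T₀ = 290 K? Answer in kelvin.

1885 K

F = 10^(8.75/10) = 7.49894
T_e = (F − 1)·T₀ = (7.49894 − 1) × 290 = 1885 K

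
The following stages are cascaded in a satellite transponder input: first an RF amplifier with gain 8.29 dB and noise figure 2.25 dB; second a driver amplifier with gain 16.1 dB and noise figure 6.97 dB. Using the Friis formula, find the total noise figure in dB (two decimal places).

Convert to linear (a loss of L dB is a gain of −L dB): F_i = 10^(NF_i/10), G_i = 10^(G_i,dB/10)
  Stage 1: F_1 = 10^(2.25/10) = 1.679, G_1 = 10^(8.29/10) = 6.745
  Stage 2: F_2 = 10^(6.97/10) = 4.977, G_2 = 10^(16.1/10) = 40.74
Friis cascade:
  F = 1.679 + (4.977 − 1)/6.745 = 2.268
NF = 10 log₁₀(2.268) = 3.56 dB

3.56 dB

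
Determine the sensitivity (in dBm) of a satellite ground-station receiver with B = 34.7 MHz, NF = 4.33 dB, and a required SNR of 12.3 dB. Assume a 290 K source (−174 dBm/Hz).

Sensitivity = −174 + 10 log₁₀(B) + NF + SNR_min
= −174 + 75.4 + 4.33 + 12.3
= −81.97 dBm → −82.0 dBm

−82.0 dBm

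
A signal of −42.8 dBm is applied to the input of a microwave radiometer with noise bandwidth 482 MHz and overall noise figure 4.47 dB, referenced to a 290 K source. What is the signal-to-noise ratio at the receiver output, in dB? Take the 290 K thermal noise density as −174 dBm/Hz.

Noise floor: N = −174 + 10 log₁₀(B) + NF
10 log₁₀(4.82×10⁸) = 86.83 dB
N = −174 + 86.83 + 4.47 = −82.70 dBm
SNR = P_sig − N = −42.8 − (−82.70) = 39.90 dB → 39.9 dB

39.9 dB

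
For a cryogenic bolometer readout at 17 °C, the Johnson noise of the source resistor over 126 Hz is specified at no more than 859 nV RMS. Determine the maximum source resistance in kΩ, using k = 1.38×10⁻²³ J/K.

366 kΩ

T = 17 °C + 273.15 = 290.15 K
Johnson–Nyquist: V_n = √(4kTRB) ⇒ R = V_n² / (4kTB)
4kTB = 4 × 1.38×10⁻²³ × 290.15 × 1.26×10² = 2.02×10⁻¹⁸
R = (8.59×10⁻⁷)² / 2.02×10⁻¹⁸ = 3.66×10⁵ Ω = 366 kΩ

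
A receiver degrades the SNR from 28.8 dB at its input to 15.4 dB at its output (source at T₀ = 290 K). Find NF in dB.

NF (dB) = SNR_in(dB) − SNR_out(dB) when the source is at T₀
NF = 28.8 − 15.4 = 13.4 dB

13.4 dB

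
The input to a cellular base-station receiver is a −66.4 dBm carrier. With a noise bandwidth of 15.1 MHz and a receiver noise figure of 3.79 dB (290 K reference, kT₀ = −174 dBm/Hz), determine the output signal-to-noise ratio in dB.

Noise floor: N = −174 + 10 log₁₀(B) + NF
10 log₁₀(1.51×10⁷) = 71.79 dB
N = −174 + 71.79 + 3.79 = −98.42 dBm
SNR = P_sig − N = −66.4 − (−98.42) = 32.02 dB → 32.0 dB

32.0 dB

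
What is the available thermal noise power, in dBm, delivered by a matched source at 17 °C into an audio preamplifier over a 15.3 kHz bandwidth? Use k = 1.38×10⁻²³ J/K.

T = 17 °C + 273.15 = 290.15 K
P_n = kTB = 1.38×10⁻²³ × 290.15 × 1.53×10⁴ = 6.13×10⁻¹⁷ W
In dBm: 10 log₁₀(6.13×10⁻¹⁷ / 10⁻³) = −132.1 dBm

−132.1 dBm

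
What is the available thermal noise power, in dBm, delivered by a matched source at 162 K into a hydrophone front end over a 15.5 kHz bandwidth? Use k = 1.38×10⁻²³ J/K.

−134.6 dBm

P_n = kTB = 1.38×10⁻²³ × 162 × 1.55×10⁴ = 3.47×10⁻¹⁷ W
In dBm: 10 log₁₀(3.47×10⁻¹⁷ / 10⁻³) = −134.6 dBm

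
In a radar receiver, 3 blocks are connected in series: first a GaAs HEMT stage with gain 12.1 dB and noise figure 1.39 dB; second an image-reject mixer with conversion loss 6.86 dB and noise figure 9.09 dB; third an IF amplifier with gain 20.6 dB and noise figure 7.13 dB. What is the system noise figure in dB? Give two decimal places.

Convert to linear (a loss of L dB is a gain of −L dB): F_i = 10^(NF_i/10), G_i = 10^(G_i,dB/10)
  Stage 1: F_1 = 10^(1.39/10) = 1.377, G_1 = 10^(12.1/10) = 16.22
  Stage 2: F_2 = 10^(9.09/10) = 8.110, G_2 = 10^(−6.86/10) = 0.2061
  Stage 3: F_3 = 10^(7.13/10) = 5.164, G_3 = 10^(20.6/10) = 114.8
Friis cascade:
  F = 1.377 + (8.110 − 1)/16.22 + (5.164 − 1)/3.342 = 3.062
NF = 10 log₁₀(3.062) = 4.86 dB

4.86 dB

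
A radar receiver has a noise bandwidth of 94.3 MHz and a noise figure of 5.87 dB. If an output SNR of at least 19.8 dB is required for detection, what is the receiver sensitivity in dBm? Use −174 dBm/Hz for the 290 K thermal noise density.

Sensitivity = −174 + 10 log₁₀(B) + NF + SNR_min
= −174 + 79.75 + 5.87 + 19.8
= −68.58 dBm → −68.6 dBm

−68.6 dBm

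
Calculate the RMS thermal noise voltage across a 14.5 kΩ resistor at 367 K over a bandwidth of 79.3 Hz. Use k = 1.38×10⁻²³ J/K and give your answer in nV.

153 nV

V_n = √(4kTRB)
4kTRB = 4 × 1.38×10⁻²³ × 367 × 1.45×10⁴ × 7.93×10¹ = 2.33×10⁻¹⁴ V²
V_n = √(2.33×10⁻¹⁴) = 1.53×10⁻⁷ V = 153 nV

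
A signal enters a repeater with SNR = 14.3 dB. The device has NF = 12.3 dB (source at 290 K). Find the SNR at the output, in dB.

By definition F = SNR_in/SNR_out, so in dB: SNR_out = SNR_in − NF
SNR_out = 14.3 − 12.3 = 2.0 dB

2.0 dB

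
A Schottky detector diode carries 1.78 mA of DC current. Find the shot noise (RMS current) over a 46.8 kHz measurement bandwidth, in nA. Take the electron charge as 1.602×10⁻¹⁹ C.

I_n = √(2qI·B)
2qI·B = 2 × 1.602×10⁻¹⁹ × 1.78×10⁻³ × 4.68×10⁴ = 2.67×10⁻¹⁷ A²
I_n = √(2.67×10⁻¹⁷) = 5.17×10⁻⁹ A = 5.17 nA

5.17 nA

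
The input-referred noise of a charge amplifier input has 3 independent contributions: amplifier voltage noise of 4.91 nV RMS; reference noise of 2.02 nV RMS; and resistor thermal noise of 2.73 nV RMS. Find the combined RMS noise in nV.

5.97 nV

Uncorrelated sources add in power (mean-square): V_tot = √(ΣV_i²)
V_tot = √[(4.91×10⁻⁹)² + (2.02×10⁻⁹)² + (2.73×10⁻⁹)²] = 5.97×10⁻⁹ V = 5.97 nV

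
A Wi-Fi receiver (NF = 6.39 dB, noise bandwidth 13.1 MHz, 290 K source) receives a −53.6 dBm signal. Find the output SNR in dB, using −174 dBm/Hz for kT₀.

42.8 dB

Noise floor: N = −174 + 10 log₁₀(B) + NF
10 log₁₀(1.31×10⁷) = 71.17 dB
N = −174 + 71.17 + 6.39 = −96.44 dBm
SNR = P_sig − N = −53.6 − (−96.44) = 42.84 dB → 42.8 dB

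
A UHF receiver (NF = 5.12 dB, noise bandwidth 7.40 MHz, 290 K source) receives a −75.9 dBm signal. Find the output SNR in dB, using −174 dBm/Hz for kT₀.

Noise floor: N = −174 + 10 log₁₀(B) + NF
10 log₁₀(7.40×10⁶) = 68.69 dB
N = −174 + 68.69 + 5.12 = −100.19 dBm
SNR = P_sig − N = −75.9 − (−100.19) = 24.29 dB → 24.3 dB

24.3 dB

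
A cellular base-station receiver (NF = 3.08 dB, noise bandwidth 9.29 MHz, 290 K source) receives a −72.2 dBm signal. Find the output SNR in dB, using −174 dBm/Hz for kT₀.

Noise floor: N = −174 + 10 log₁₀(B) + NF
10 log₁₀(9.29×10⁶) = 69.68 dB
N = −174 + 69.68 + 3.08 = −101.24 dBm
SNR = P_sig − N = −72.2 − (−101.24) = 29.04 dB → 29.0 dB

29.0 dB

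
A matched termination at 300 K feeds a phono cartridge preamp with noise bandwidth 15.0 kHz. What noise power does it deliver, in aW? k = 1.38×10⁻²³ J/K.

P_n = kTB = 1.38×10⁻²³ × 300 × 1.50×10⁴ = 6.21×10⁻¹⁷ W = 62.1 aW

62.1 aW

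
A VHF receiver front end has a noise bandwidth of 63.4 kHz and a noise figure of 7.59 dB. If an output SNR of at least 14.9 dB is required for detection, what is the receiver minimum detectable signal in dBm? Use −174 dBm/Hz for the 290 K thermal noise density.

−103.5 dBm

Sensitivity = −174 + 10 log₁₀(B) + NF + SNR_min
= −174 + 48.02 + 7.59 + 14.9
= −103.49 dBm → −103.5 dBm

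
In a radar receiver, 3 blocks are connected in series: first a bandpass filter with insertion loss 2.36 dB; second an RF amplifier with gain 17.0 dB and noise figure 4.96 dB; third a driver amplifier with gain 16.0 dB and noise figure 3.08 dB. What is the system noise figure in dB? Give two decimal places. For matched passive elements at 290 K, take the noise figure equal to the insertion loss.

Convert to linear (a loss of L dB is a gain of −L dB): F_i = 10^(NF_i/10), G_i = 10^(G_i,dB/10)
  Stage 1: F_1 = 10^(2.36/10) = 1.722, G_1 = 10^(−2.36/10) = 0.5808
  Stage 2: F_2 = 10^(4.96/10) = 3.133, G_2 = 10^(17.0/10) = 50.12
  Stage 3: F_3 = 10^(3.08/10) = 2.032, G_3 = 10^(16.0/10) = 39.81
Friis cascade:
  F = 1.722 + (3.133 − 1)/0.5808 + (2.032 − 1)/29.11 = 5.431
NF = 10 log₁₀(5.431) = 7.35 dB

7.35 dB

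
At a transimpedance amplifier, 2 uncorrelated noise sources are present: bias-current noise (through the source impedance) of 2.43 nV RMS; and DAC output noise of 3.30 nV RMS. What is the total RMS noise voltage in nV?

4.10 nV

Uncorrelated sources add in power (mean-square): V_tot = √(ΣV_i²)
V_tot = √[(2.43×10⁻⁹)² + (3.30×10⁻⁹)²] = 4.10×10⁻⁹ V = 4.10 nV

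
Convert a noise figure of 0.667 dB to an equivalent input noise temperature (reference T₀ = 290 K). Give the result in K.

F = 10^(0.667/10) = 1.166
T_e = (F − 1)·T₀ = (1.166 − 1) × 290 = 48.1 K

48.1 K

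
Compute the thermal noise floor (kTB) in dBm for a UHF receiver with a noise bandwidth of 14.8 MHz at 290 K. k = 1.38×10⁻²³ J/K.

P_n = kTB = 1.38×10⁻²³ × 290 × 1.48×10⁷ = 5.92×10⁻¹⁴ W
In dBm: 10 log₁₀(5.92×10⁻¹⁴ / 10⁻³) = −102.3 dBm

−102.3 dBm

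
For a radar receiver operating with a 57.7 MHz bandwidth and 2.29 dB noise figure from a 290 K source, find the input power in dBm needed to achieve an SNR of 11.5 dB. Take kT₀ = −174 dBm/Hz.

Sensitivity = −174 + 10 log₁₀(B) + NF + SNR_min
= −174 + 77.61 + 2.29 + 11.5
= −82.60 dBm → −82.6 dBm

−82.6 dBm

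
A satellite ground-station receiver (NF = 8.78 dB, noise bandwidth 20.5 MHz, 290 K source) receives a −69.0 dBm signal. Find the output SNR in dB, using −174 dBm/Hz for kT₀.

23.1 dB

Noise floor: N = −174 + 10 log₁₀(B) + NF
10 log₁₀(2.05×10⁷) = 73.12 dB
N = −174 + 73.12 + 8.78 = −92.10 dBm
SNR = P_sig − N = −69.0 − (−92.10) = 23.10 dB → 23.1 dB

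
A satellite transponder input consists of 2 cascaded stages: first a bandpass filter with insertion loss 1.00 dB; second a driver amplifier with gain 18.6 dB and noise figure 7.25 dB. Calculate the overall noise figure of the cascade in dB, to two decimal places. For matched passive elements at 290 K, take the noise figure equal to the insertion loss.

8.25 dB

Convert to linear (a loss of L dB is a gain of −L dB): F_i = 10^(NF_i/10), G_i = 10^(G_i,dB/10)
  Stage 1: F_1 = 10^(1.00/10) = 1.259, G_1 = 10^(−1.00/10) = 0.7943
  Stage 2: F_2 = 10^(7.25/10) = 5.309, G_2 = 10^(18.6/10) = 72.44
Friis cascade:
  F = 1.259 + (5.309 − 1)/0.7943 = 6.683
NF = 10 log₁₀(6.683) = 8.25 dB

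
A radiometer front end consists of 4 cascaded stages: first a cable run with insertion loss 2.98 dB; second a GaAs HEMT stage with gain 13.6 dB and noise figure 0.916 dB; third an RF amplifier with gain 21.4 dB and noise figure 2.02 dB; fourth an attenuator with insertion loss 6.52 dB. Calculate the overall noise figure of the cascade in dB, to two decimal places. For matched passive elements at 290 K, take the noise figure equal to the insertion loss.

3.99 dB

Convert to linear (a loss of L dB is a gain of −L dB): F_i = 10^(NF_i/10), G_i = 10^(G_i,dB/10)
  Stage 1: F_1 = 10^(2.98/10) = 1.986, G_1 = 10^(−2.98/10) = 0.5035
  Stage 2: F_2 = 10^(0.916/10) = 1.235, G_2 = 10^(13.6/10) = 22.91
  Stage 3: F_3 = 10^(2.02/10) = 1.592, G_3 = 10^(21.4/10) = 138.0
  Stage 4: F_4 = 10^(6.52/10) = 4.487, G_4 = 10^(−6.52/10) = 0.2228
Friis cascade:
  F = 1.986 + (1.235 − 1)/0.5035 + (1.592 − 1)/11.53 + (4.487 − 1)/1592 = 2.506
NF = 10 log₁₀(2.506) = 3.99 dB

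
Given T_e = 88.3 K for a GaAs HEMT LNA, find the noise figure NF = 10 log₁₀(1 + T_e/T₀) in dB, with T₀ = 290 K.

F = 1 + T_e/T₀ = 1 + 88.3/290 = 1.30448
NF = 10 log₁₀(1.30448) = 1.15 dB

1.15 dB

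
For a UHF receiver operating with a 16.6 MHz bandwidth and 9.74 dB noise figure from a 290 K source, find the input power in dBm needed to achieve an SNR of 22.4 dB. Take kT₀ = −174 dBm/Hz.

−69.7 dBm

Sensitivity = −174 + 10 log₁₀(B) + NF + SNR_min
= −174 + 72.2 + 9.74 + 22.4
= −69.66 dBm → −69.7 dBm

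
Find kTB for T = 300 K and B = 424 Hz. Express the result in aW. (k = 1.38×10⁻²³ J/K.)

1.76 aW

P_n = kTB = 1.38×10⁻²³ × 300 × 4.24×10² = 1.76×10⁻¹⁸ W = 1.76 aW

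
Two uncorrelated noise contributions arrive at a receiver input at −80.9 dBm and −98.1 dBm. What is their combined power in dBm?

−80.8 dBm

Convert to linear, add, convert back:
P₁ = 8.13×10⁻¹² W, P₂ = 1.55×10⁻¹³ W
P_tot = 8.28×10⁻¹² W → 10 log₁₀(P_tot / 10⁻³) = −80.8 dBm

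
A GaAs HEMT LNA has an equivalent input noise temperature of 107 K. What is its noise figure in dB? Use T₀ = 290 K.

1.36 dB

F = 1 + T_e/T₀ = 1 + 107/290 = 1.36897
NF = 10 log₁₀(1.36897) = 1.36 dB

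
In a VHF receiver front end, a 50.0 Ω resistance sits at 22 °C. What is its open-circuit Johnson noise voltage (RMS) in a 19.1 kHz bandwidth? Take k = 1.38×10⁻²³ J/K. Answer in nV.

125 nV

T = 22 °C + 273.15 = 295.15 K
V_n = √(4kTRB)
4kTRB = 4 × 1.38×10⁻²³ × 295.15 × 5.00×10¹ × 1.91×10⁴ = 1.56×10⁻¹⁴ V²
V_n = √(1.56×10⁻¹⁴) = 1.25×10⁻⁷ V = 125 nV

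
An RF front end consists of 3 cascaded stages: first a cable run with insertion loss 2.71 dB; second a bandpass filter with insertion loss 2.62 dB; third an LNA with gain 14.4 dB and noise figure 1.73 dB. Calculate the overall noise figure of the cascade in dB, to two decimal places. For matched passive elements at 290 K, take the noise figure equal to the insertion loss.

7.06 dB

Convert to linear (a loss of L dB is a gain of −L dB): F_i = 10^(NF_i/10), G_i = 10^(G_i,dB/10)
  Stage 1: F_1 = 10^(2.71/10) = 1.866, G_1 = 10^(−2.71/10) = 0.5358
  Stage 2: F_2 = 10^(2.62/10) = 1.828, G_2 = 10^(−2.62/10) = 0.5470
  Stage 3: F_3 = 10^(1.73/10) = 1.489, G_3 = 10^(14.4/10) = 27.54
Friis cascade:
  F = 1.866 + (1.828 − 1)/0.5358 + (1.489 − 1)/0.2931 = 5.082
NF = 10 log₁₀(5.082) = 7.06 dB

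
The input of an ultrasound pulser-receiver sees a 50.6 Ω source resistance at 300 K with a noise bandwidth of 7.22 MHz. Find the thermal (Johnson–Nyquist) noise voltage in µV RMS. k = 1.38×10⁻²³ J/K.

V_n = √(4kTRB)
4kTRB = 4 × 1.38×10⁻²³ × 300 × 5.06×10¹ × 7.22×10⁶ = 6.05×10⁻¹² V²
V_n = √(6.05×10⁻¹²) = 2.46×10⁻⁶ V = 2.46 µV

2.46 µV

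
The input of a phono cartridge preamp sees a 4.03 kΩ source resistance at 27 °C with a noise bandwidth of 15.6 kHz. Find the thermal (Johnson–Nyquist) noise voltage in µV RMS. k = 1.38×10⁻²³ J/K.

T = 27 °C + 273.15 = 300.15 K
V_n = √(4kTRB)
4kTRB = 4 × 1.38×10⁻²³ × 300.15 × 4.03×10³ × 1.56×10⁴ = 1.04×10⁻¹² V²
V_n = √(1.04×10⁻¹²) = 1.02×10⁻⁶ V = 1.02 µV

1.02 µV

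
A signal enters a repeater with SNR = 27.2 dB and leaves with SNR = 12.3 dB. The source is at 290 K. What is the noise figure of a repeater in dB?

NF (dB) = SNR_in(dB) − SNR_out(dB) when the source is at T₀
NF = 27.2 − 12.3 = 14.9 dB

14.9 dB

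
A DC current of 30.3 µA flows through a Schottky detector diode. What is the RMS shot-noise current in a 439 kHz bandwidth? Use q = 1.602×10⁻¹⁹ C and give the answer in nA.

I_n = √(2qI·B)
2qI·B = 2 × 1.602×10⁻¹⁹ × 3.03×10⁻⁵ × 4.39×10⁵ = 4.26×10⁻¹⁸ A²
I_n = √(4.26×10⁻¹⁸) = 2.06×10⁻⁹ A = 2.06 nA

2.06 nA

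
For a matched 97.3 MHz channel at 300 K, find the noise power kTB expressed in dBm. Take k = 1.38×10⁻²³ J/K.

P_n = kTB = 1.38×10⁻²³ × 300 × 9.73×10⁷ = 4.03×10⁻¹³ W
In dBm: 10 log₁₀(4.03×10⁻¹³ / 10⁻³) = −93.9 dBm

−93.9 dBm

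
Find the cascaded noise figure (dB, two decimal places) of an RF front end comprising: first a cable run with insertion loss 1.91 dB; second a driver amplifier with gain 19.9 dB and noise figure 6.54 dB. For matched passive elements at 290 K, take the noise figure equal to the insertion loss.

8.45 dB

Convert to linear (a loss of L dB is a gain of −L dB): F_i = 10^(NF_i/10), G_i = 10^(G_i,dB/10)
  Stage 1: F_1 = 10^(1.91/10) = 1.552, G_1 = 10^(−1.91/10) = 0.6442
  Stage 2: F_2 = 10^(6.54/10) = 4.508, G_2 = 10^(19.9/10) = 97.72
Friis cascade:
  F = 1.552 + (4.508 − 1)/0.6442 = 6.998
NF = 10 log₁₀(6.998) = 8.45 dB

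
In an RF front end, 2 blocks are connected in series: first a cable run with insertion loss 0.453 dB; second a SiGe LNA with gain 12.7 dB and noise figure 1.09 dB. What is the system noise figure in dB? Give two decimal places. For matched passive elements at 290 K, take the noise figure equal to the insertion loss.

Convert to linear (a loss of L dB is a gain of −L dB): F_i = 10^(NF_i/10), G_i = 10^(G_i,dB/10)
  Stage 1: F_1 = 10^(0.453/10) = 1.110, G_1 = 10^(−0.453/10) = 0.9009
  Stage 2: F_2 = 10^(1.09/10) = 1.285, G_2 = 10^(12.7/10) = 18.62
Friis cascade:
  F = 1.110 + (1.285 − 1)/0.9009 = 1.427
NF = 10 log₁₀(1.427) = 1.54 dB

1.54 dB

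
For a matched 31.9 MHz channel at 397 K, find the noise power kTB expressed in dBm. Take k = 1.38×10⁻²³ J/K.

P_n = kTB = 1.38×10⁻²³ × 397 × 3.19×10⁷ = 1.75×10⁻¹³ W
In dBm: 10 log₁₀(1.75×10⁻¹³ / 10⁻³) = −97.6 dBm

−97.6 dBm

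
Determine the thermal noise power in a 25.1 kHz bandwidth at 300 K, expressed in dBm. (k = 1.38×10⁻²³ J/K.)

−129.8 dBm

P_n = kTB = 1.38×10⁻²³ × 300 × 2.51×10⁴ = 1.04×10⁻¹⁶ W
In dBm: 10 log₁₀(1.04×10⁻¹⁶ / 10⁻³) = −129.8 dBm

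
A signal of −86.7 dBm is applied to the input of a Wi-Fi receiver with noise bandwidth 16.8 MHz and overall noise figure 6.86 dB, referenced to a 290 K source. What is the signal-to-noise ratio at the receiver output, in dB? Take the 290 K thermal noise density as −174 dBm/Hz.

Noise floor: N = −174 + 10 log₁₀(B) + NF
10 log₁₀(1.68×10⁷) = 72.25 dB
N = −174 + 72.25 + 6.86 = −94.89 dBm
SNR = P_sig − N = −86.7 − (−94.89) = 8.19 dB → 8.2 dB

8.2 dB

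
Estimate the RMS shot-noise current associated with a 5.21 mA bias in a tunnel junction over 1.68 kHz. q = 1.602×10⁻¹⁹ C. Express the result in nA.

1.67 nA

I_n = √(2qI·B)
2qI·B = 2 × 1.602×10⁻¹⁹ × 5.21×10⁻³ × 1.68×10³ = 2.80×10⁻¹⁸ A²
I_n = √(2.80×10⁻¹⁸) = 1.67×10⁻⁹ A = 1.67 nA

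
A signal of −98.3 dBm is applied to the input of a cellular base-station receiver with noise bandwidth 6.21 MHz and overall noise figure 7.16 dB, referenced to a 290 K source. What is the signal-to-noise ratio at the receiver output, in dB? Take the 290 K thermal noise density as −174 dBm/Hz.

Noise floor: N = −174 + 10 log₁₀(B) + NF
10 log₁₀(6.21×10⁶) = 67.93 dB
N = −174 + 67.93 + 7.16 = −98.91 dBm
SNR = P_sig − N = −98.3 − (−98.91) = 0.61 dB → 0.6 dB

0.6 dB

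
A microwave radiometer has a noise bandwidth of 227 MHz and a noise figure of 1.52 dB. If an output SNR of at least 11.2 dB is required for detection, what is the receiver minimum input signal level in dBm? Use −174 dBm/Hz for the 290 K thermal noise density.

Sensitivity = −174 + 10 log₁₀(B) + NF + SNR_min
= −174 + 83.56 + 1.52 + 11.2
= −77.72 dBm → −77.7 dBm

−77.7 dBm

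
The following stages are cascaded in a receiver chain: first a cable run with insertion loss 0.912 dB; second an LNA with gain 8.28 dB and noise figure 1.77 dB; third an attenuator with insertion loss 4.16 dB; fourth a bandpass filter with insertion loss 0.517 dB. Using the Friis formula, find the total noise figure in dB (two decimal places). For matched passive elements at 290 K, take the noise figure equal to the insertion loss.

Convert to linear (a loss of L dB is a gain of −L dB): F_i = 10^(NF_i/10), G_i = 10^(G_i,dB/10)
  Stage 1: F_1 = 10^(0.912/10) = 1.234, G_1 = 10^(−0.912/10) = 0.8106
  Stage 2: F_2 = 10^(1.77/10) = 1.503, G_2 = 10^(8.28/10) = 6.730
  Stage 3: F_3 = 10^(4.16/10) = 2.606, G_3 = 10^(−4.16/10) = 0.3837
  Stage 4: F_4 = 10^(0.517/10) = 1.126, G_4 = 10^(−0.517/10) = 0.8878
Friis cascade:
  F = 1.234 + (1.503 − 1)/0.8106 + (2.606 − 1)/5.455 + (1.126 − 1)/2.093 = 2.209
NF = 10 log₁₀(2.209) = 3.44 dB

3.44 dB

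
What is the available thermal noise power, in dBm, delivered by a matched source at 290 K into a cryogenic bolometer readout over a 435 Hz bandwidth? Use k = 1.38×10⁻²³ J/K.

−147.6 dBm

P_n = kTB = 1.38×10⁻²³ × 290 × 4.35×10² = 1.74×10⁻¹⁸ W
In dBm: 10 log₁₀(1.74×10⁻¹⁸ / 10⁻³) = −147.6 dBm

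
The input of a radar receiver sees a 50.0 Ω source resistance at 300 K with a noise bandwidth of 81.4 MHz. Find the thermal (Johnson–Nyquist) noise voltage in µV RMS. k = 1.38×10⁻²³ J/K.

V_n = √(4kTRB)
4kTRB = 4 × 1.38×10⁻²³ × 300 × 5.00×10¹ × 8.14×10⁷ = 6.74×10⁻¹¹ V²
V_n = √(6.74×10⁻¹¹) = 8.21×10⁻⁶ V = 8.21 µV

8.21 µV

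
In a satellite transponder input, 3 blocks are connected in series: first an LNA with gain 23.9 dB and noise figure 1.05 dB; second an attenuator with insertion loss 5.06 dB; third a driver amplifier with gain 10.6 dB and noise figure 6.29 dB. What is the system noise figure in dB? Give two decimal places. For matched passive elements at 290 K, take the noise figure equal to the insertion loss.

1.22 dB

Convert to linear (a loss of L dB is a gain of −L dB): F_i = 10^(NF_i/10), G_i = 10^(G_i,dB/10)
  Stage 1: F_1 = 10^(1.05/10) = 1.274, G_1 = 10^(23.9/10) = 245.5
  Stage 2: F_2 = 10^(5.06/10) = 3.206, G_2 = 10^(−5.06/10) = 0.3119
  Stage 3: F_3 = 10^(6.29/10) = 4.256, G_3 = 10^(10.6/10) = 11.48
Friis cascade:
  F = 1.274 + (3.206 − 1)/245.5 + (4.256 − 1)/76.56 = 1.325
NF = 10 log₁₀(1.325) = 1.22 dB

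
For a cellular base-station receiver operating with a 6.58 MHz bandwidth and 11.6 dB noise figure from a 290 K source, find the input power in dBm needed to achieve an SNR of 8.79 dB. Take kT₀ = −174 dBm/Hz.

−85.4 dBm

Sensitivity = −174 + 10 log₁₀(B) + NF + SNR_min
= −174 + 68.18 + 11.6 + 8.79
= −85.43 dBm → −85.4 dBm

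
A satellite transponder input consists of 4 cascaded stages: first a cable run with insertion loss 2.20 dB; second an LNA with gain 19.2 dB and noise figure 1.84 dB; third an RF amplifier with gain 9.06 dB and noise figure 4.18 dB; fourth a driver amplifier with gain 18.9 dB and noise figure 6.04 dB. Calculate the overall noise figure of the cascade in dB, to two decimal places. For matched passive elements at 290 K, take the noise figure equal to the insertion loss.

Convert to linear (a loss of L dB is a gain of −L dB): F_i = 10^(NF_i/10), G_i = 10^(G_i,dB/10)
  Stage 1: F_1 = 10^(2.20/10) = 1.660, G_1 = 10^(−2.20/10) = 0.6026
  Stage 2: F_2 = 10^(1.84/10) = 1.528, G_2 = 10^(19.2/10) = 83.18
  Stage 3: F_3 = 10^(4.18/10) = 2.618, G_3 = 10^(9.06/10) = 8.054
  Stage 4: F_4 = 10^(6.04/10) = 4.018, G_4 = 10^(18.9/10) = 77.62
Friis cascade:
  F = 1.660 + (1.528 − 1)/0.6026 + (2.618 − 1)/50.12 + (4.018 − 1)/403.6 = 2.575
NF = 10 log₁₀(2.575) = 4.11 dB

4.11 dB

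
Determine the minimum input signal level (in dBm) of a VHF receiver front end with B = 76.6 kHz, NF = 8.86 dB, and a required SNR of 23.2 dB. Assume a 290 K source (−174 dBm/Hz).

Sensitivity = −174 + 10 log₁₀(B) + NF + SNR_min
= −174 + 48.84 + 8.86 + 23.2
= −93.10 dBm → −93.1 dBm

−93.1 dBm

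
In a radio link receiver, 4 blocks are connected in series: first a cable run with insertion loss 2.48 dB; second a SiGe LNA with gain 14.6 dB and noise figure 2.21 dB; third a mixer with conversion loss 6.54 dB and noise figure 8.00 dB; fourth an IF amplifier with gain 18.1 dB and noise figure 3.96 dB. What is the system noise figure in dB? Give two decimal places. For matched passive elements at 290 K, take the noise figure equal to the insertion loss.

5.66 dB

Convert to linear (a loss of L dB is a gain of −L dB): F_i = 10^(NF_i/10), G_i = 10^(G_i,dB/10)
  Stage 1: F_1 = 10^(2.48/10) = 1.770, G_1 = 10^(−2.48/10) = 0.5649
  Stage 2: F_2 = 10^(2.21/10) = 1.663, G_2 = 10^(14.6/10) = 28.84
  Stage 3: F_3 = 10^(8.00/10) = 6.310, G_3 = 10^(−6.54/10) = 0.2218
  Stage 4: F_4 = 10^(3.96/10) = 2.489, G_4 = 10^(18.1/10) = 64.57
Friis cascade:
  F = 1.770 + (1.663 − 1)/0.5649 + (6.310 − 1)/16.29 + (2.489 − 1)/3.614 = 3.682
NF = 10 log₁₀(3.682) = 5.66 dB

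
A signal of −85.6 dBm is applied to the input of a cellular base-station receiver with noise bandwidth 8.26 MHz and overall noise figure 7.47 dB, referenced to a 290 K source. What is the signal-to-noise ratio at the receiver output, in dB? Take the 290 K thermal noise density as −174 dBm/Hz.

11.8 dB

Noise floor: N = −174 + 10 log₁₀(B) + NF
10 log₁₀(8.26×10⁶) = 69.17 dB
N = −174 + 69.17 + 7.47 = −97.36 dBm
SNR = P_sig − N = −85.6 − (−97.36) = 11.76 dB → 11.8 dB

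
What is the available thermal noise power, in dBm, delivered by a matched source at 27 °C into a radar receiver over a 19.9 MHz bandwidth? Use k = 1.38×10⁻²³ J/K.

−100.8 dBm

T = 27 °C + 273.15 = 300.15 K
P_n = kTB = 1.38×10⁻²³ × 300.15 × 1.99×10⁷ = 8.24×10⁻¹⁴ W
In dBm: 10 log₁₀(8.24×10⁻¹⁴ / 10⁻³) = −100.8 dBm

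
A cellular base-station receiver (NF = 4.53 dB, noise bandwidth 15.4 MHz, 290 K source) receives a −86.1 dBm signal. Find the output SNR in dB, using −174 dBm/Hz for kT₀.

Noise floor: N = −174 + 10 log₁₀(B) + NF
10 log₁₀(1.54×10⁷) = 71.88 dB
N = −174 + 71.88 + 4.53 = −97.59 dBm
SNR = P_sig − N = −86.1 − (−97.59) = 11.49 dB → 11.5 dB

11.5 dB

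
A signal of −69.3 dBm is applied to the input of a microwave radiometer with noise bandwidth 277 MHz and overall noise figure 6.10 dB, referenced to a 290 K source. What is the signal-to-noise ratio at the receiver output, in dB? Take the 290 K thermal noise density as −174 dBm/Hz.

14.2 dB

Noise floor: N = −174 + 10 log₁₀(B) + NF
10 log₁₀(2.77×10⁸) = 84.42 dB
N = −174 + 84.42 + 6.10 = −83.48 dBm
SNR = P_sig − N = −69.3 − (−83.48) = 14.18 dB → 14.2 dB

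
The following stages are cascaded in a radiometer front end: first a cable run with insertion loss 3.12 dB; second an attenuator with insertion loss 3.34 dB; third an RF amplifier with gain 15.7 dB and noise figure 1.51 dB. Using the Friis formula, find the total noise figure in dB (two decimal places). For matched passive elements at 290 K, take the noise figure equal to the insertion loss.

Convert to linear (a loss of L dB is a gain of −L dB): F_i = 10^(NF_i/10), G_i = 10^(G_i,dB/10)
  Stage 1: F_1 = 10^(3.12/10) = 2.051, G_1 = 10^(−3.12/10) = 0.4875
  Stage 2: F_2 = 10^(3.34/10) = 2.158, G_2 = 10^(−3.34/10) = 0.4634
  Stage 3: F_3 = 10^(1.51/10) = 1.416, G_3 = 10^(15.7/10) = 37.15
Friis cascade:
  F = 2.051 + (2.158 − 1)/0.4875 + (1.416 − 1)/0.2259 = 6.266
NF = 10 log₁₀(6.266) = 7.97 dB

7.97 dB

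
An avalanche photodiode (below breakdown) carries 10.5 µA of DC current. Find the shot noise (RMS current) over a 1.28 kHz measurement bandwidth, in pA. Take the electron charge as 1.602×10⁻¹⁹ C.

65.6 pA

I_n = √(2qI·B)
2qI·B = 2 × 1.602×10⁻¹⁹ × 1.05×10⁻⁵ × 1.28×10³ = 4.31×10⁻²¹ A²
I_n = √(4.31×10⁻²¹) = 6.56×10⁻¹¹ A = 65.6 pA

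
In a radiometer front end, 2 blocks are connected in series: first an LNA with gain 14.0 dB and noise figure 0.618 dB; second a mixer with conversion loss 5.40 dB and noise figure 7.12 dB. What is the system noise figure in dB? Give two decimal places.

1.20 dB

Convert to linear (a loss of L dB is a gain of −L dB): F_i = 10^(NF_i/10), G_i = 10^(G_i,dB/10)
  Stage 1: F_1 = 10^(0.618/10) = 1.153, G_1 = 10^(14.0/10) = 25.12
  Stage 2: F_2 = 10^(7.12/10) = 5.152, G_2 = 10^(−5.40/10) = 0.2884
Friis cascade:
  F = 1.153 + (5.152 − 1)/25.12 = 1.318
NF = 10 log₁₀(1.318) = 1.20 dB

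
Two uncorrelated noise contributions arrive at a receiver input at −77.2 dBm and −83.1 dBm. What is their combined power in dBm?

−76.2 dBm

Convert to linear, add, convert back:
P₁ = 1.91×10⁻¹¹ W, P₂ = 4.90×10⁻¹² W
P_tot = 2.40×10⁻¹¹ W → 10 log₁₀(P_tot / 10⁻³) = −76.2 dBm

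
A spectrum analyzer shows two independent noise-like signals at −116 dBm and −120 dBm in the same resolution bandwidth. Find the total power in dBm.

Convert to linear, add, convert back:
P₁ = 2.51×10⁻¹⁵ W, P₂ = 1.00×10⁻¹⁵ W
P_tot = 3.51×10⁻¹⁵ W → 10 log₁₀(P_tot / 10⁻³) = −114.5 dBm

−114.5 dBm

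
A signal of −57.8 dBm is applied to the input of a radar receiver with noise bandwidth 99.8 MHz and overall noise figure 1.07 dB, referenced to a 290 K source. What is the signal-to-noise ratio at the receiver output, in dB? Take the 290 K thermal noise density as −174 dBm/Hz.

Noise floor: N = −174 + 10 log₁₀(B) + NF
10 log₁₀(9.98×10⁷) = 79.99 dB
N = −174 + 79.99 + 1.07 = −92.94 dBm
SNR = P_sig − N = −57.8 − (−92.94) = 35.14 dB → 35.1 dB

35.1 dB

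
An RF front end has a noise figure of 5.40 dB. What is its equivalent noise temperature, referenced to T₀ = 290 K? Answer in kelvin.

716 K

F = 10^(5.40/10) = 3.46737
T_e = (F − 1)·T₀ = (3.46737 − 1) × 290 = 716 K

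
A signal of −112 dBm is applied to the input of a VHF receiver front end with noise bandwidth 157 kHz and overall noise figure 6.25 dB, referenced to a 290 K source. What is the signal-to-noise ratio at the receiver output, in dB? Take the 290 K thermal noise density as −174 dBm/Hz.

3.8 dB

Noise floor: N = −174 + 10 log₁₀(B) + NF
10 log₁₀(1.57×10⁵) = 51.96 dB
N = −174 + 51.96 + 6.25 = −115.79 dBm
SNR = P_sig − N = −112 − (−115.79) = 3.79 dB → 3.8 dB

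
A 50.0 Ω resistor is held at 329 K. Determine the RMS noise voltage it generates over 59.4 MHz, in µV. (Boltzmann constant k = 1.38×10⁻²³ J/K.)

7.34 µV

V_n = √(4kTRB)
4kTRB = 4 × 1.38×10⁻²³ × 329 × 5.00×10¹ × 5.94×10⁷ = 5.39×10⁻¹¹ V²
V_n = √(5.39×10⁻¹¹) = 7.34×10⁻⁶ V = 7.34 µV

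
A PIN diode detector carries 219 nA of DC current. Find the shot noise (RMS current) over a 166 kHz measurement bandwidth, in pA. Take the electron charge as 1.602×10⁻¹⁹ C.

108 pA

I_n = √(2qI·B)
2qI·B = 2 × 1.602×10⁻¹⁹ × 2.19×10⁻⁷ × 1.66×10⁵ = 1.16×10⁻²⁰ A²
I_n = √(1.16×10⁻²⁰) = 1.08×10⁻¹⁰ A = 108 pA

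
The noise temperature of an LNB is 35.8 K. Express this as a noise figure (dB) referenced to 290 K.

0.506 dB

F = 1 + T_e/T₀ = 1 + 35.8/290 = 1.12345
NF = 10 log₁₀(1.12345) = 0.506 dB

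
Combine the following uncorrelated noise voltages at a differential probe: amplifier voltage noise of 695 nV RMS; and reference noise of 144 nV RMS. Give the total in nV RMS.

710 nV

Uncorrelated sources add in power (mean-square): V_tot = √(ΣV_i²)
V_tot = √[(6.95×10⁻⁷)² + (1.44×10⁻⁷)²] = 7.10×10⁻⁷ V = 710 nV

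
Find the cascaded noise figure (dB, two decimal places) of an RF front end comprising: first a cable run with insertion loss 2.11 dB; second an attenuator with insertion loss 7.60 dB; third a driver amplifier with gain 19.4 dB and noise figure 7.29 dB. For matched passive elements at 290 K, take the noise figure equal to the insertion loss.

Convert to linear (a loss of L dB is a gain of −L dB): F_i = 10^(NF_i/10), G_i = 10^(G_i,dB/10)
  Stage 1: F_1 = 10^(2.11/10) = 1.626, G_1 = 10^(−2.11/10) = 0.6152
  Stage 2: F_2 = 10^(7.60/10) = 5.754, G_2 = 10^(−7.60/10) = 0.1738
  Stage 3: F_3 = 10^(7.29/10) = 5.358, G_3 = 10^(19.4/10) = 87.10
Friis cascade:
  F = 1.626 + (5.754 − 1)/0.6152 + (5.358 − 1)/0.1069 = 50.12
NF = 10 log₁₀(50.12) = 17.00 dB

17.00 dB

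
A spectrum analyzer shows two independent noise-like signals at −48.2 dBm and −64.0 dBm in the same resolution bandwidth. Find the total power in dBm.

Convert to linear, add, convert back:
P₁ = 1.51×10⁻⁸ W, P₂ = 3.98×10⁻¹⁰ W
P_tot = 1.55×10⁻⁸ W → 10 log₁₀(P_tot / 10⁻³) = −48.1 dBm

−48.1 dBm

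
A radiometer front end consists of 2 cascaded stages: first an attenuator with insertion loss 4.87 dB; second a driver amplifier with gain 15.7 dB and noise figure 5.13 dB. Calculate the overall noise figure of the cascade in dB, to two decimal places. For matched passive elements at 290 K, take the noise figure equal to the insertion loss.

10.00 dB

Convert to linear (a loss of L dB is a gain of −L dB): F_i = 10^(NF_i/10), G_i = 10^(G_i,dB/10)
  Stage 1: F_1 = 10^(4.87/10) = 3.069, G_1 = 10^(−4.87/10) = 0.3258
  Stage 2: F_2 = 10^(5.13/10) = 3.258, G_2 = 10^(15.7/10) = 37.15
Friis cascade:
  F = 3.069 + (3.258 − 1)/0.3258 = 10.00
NF = 10 log₁₀(10.00) = 10.00 dB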